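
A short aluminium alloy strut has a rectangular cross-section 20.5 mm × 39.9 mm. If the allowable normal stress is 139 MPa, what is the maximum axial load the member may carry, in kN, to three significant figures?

114 kN

A = 817.9 mm².
P_max = σ_allow · A = 139 · 817.9 = 113700 N = 113.7 kN.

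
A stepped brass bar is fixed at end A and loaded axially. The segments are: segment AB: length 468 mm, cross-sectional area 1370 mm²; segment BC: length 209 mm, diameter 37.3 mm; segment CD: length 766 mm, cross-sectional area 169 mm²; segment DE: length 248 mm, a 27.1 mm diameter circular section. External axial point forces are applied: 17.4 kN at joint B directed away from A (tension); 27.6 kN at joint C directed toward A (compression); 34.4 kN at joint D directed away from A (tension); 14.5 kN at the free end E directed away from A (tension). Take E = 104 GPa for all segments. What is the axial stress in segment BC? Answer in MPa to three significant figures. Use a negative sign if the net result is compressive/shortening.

19.5 MPa

Internal axial forces (sectioning from the free end, tension +): N_DE = 14.5 kN, N_CD = 48.9 kN, N_BC = 21.3 kN, N_AB = 38.7 kN.
A_BC = 1093 mm².
σ_BC = N_BC/A_BC = 21300/1093 = 19.49 MPa.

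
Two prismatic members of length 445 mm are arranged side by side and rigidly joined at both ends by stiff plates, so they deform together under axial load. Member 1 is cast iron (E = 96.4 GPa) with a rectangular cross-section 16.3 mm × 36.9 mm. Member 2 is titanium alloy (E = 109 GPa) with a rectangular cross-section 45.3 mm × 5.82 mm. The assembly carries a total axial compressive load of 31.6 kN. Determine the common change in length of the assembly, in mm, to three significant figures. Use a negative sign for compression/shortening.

A_1 = 601.5 mm².
A_2 = 263.6 mm².
Equal strain + equilibrium ⇒ each member carries load in proportion to AE: A₁E₁ = 57980000 N, A₂E₂ = 28740000 N, ΣAE = 86720000 N.
δ = PL/ΣAE = -31600·445/86720000 = -0.1622 mm.

-0.162 mm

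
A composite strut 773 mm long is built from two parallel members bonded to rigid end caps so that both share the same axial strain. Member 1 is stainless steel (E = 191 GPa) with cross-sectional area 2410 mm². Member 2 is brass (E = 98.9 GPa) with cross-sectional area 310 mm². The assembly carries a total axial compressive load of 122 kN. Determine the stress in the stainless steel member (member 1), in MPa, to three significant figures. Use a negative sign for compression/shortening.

Equal strain + equilibrium ⇒ each member carries load in proportion to AE: A₁E₁ = 460300000 N, A₂E₂ = 30660000 N, ΣAE = 491000000 N.
σ₁ = P·E₁/ΣAE = -122000·191000/491000000 = -47.46 MPa.

-47.5 MPa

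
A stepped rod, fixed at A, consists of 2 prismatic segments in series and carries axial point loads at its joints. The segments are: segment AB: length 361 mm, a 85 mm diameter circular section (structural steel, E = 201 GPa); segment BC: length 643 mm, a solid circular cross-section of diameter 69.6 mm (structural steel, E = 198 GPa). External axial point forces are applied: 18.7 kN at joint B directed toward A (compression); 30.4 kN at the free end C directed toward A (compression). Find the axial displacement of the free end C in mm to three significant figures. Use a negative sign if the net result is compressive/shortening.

-0.0415 mm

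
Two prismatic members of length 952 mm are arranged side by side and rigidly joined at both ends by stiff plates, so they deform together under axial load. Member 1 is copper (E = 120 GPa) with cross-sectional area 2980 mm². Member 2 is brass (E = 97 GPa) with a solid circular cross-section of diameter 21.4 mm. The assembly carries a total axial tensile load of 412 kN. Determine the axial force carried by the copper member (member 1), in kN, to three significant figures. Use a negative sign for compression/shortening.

375 kN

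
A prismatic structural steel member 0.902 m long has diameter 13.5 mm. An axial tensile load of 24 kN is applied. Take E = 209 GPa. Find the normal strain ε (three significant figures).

8.02e-04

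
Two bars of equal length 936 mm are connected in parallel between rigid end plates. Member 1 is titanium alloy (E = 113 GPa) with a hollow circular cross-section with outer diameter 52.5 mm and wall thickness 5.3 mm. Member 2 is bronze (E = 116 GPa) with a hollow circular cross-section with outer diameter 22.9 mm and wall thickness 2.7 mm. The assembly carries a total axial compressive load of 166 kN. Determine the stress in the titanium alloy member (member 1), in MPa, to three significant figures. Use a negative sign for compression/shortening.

-173 MPa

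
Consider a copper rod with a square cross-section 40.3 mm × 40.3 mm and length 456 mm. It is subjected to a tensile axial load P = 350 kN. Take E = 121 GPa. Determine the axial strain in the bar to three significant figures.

0.00178

A = 1624 mm².
σ = N/A = 215.5 MPa; ε = σ/E = 215.5/121000 = 1.781e-03.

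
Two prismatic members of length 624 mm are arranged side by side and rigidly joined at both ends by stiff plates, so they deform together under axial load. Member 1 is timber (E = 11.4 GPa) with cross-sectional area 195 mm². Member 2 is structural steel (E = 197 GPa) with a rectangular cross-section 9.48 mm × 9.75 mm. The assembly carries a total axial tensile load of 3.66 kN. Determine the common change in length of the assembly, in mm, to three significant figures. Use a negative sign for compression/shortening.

A_2 = 92.43 mm².
Equal strain + equilibrium ⇒ each member carries load in proportion to AE: A₁E₁ = 2223000 N, A₂E₂ = 18210000 N, ΣAE = 20430000 N.
δ = PL/ΣAE = 3660·624/20430000 = 0.1118 mm.

0.112 mm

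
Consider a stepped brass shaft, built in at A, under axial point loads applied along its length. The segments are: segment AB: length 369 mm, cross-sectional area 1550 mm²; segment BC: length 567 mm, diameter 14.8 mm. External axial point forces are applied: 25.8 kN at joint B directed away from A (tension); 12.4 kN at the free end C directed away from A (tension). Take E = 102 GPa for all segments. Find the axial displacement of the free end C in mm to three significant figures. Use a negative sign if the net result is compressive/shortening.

0.490 mm

Internal axial forces (sectioning from the free end, tension +): N_BC = 12.4 kN, N_AB = 38.2 kN.
A_BC = 172 mm².
δ_AB = 38200·369/(1550·102000) = 0.08916 mm
δ_BC = 12400·567/(172·102000) = 0.4007 mm
δ = Σδ_i = 0.4898 mm.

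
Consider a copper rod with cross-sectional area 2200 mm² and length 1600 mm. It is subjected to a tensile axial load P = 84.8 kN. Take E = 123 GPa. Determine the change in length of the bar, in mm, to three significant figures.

0.501 mm

δ_mech = NL/(AE) = 84800·1600/(2200·123000) = 0.5014 mm.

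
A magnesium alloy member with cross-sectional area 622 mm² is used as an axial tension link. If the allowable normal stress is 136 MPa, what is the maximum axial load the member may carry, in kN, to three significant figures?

84.6 kN

P_max = σ_allow · A = 136 · 622 = 84590 N = 84.59 kN.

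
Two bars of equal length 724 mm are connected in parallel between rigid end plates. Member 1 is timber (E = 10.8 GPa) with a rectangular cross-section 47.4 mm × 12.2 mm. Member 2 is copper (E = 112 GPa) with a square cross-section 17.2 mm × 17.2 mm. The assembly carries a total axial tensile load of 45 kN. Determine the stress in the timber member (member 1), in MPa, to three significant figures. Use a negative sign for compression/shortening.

12.3 MPa

A_1 = 578.3 mm².
A_2 = 295.8 mm².
Equal strain + equilibrium ⇒ each member carries load in proportion to AE: A₁E₁ = 6245000 N, A₂E₂ = 33130000 N, ΣAE = 39380000 N.
σ₁ = P·E₁/ΣAE = 45000·10800/39380000 = 12.34 MPa.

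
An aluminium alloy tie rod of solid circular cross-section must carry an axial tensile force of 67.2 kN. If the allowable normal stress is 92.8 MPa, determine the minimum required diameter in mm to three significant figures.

30.4 mm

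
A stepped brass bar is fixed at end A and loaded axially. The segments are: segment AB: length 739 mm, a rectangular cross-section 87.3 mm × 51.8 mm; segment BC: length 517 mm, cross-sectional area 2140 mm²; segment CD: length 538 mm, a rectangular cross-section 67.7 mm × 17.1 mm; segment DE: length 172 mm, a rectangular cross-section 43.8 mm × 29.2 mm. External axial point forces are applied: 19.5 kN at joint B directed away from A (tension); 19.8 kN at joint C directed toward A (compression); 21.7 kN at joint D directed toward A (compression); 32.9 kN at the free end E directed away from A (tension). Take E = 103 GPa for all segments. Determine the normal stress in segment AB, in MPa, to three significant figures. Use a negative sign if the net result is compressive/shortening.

2.41 MPa

Internal axial forces (sectioning from the free end, tension +): N_DE = 32.9 kN, N_CD = 11.2 kN, N_BC = -8.6 kN, N_AB = 10.9 kN.
A_AB = 4522 mm².
σ_AB = N_AB/A_AB = 10900/4522 = 2.41 MPa.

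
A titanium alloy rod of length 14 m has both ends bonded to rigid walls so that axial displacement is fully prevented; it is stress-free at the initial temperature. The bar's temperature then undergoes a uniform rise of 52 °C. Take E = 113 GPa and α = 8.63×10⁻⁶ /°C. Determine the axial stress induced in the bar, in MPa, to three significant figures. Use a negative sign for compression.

-50.7 MPa

Free thermal expansion αLΔT = 8.63e-6 · 14000 · 52 = 6.283 mm.
The walls impose strain ε = −(6.283)/14000 = -4.4876e-04; σ = Eε = 113000 · -4.4876e-04 = -50.71 MPa.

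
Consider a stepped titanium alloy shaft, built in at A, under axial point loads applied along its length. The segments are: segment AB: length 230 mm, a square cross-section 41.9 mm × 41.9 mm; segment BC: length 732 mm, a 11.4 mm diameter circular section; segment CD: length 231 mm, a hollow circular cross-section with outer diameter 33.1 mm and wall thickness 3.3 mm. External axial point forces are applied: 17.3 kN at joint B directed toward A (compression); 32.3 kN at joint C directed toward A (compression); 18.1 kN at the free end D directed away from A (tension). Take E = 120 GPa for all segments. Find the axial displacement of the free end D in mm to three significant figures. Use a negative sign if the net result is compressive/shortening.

Internal axial forces (sectioning from the free end, tension +): N_CD = 18.1 kN, N_BC = -14.2 kN, N_AB = -31.5 kN.
A_AB = 1756 mm².
A_BC = 102.1 mm².
A_CD = 308.9 mm².
δ_AB = -31500·230/(1756·120000) = -0.03439 mm
δ_BC = -14200·732/(102.1·120000) = -0.8486 mm
δ_CD = 18100·231/(308.9·120000) = 0.1128 mm
δ = Σδ_i = -0.7702 mm.

-0.770 mm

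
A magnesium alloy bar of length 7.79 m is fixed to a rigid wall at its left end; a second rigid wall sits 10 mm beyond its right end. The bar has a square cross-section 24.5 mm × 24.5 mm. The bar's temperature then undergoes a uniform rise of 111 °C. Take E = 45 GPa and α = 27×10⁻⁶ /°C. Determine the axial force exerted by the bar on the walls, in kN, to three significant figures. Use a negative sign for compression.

Free thermal expansion αLΔT = 27e-6 · 7790 · 111 = 23.35 mm.
The walls engage after the gap closes; constrained expansion = 23.35 − 10 = 13.35 mm.
The walls impose strain ε = −(13.35)/7790 = -1.7133e-03; σ = Eε = 45000 · -1.7133e-03 = -77.1 MPa.
Wall reaction R = σ·A = -77.1·600.2 = -46280 N = -46.28 kN.

-46.3 kN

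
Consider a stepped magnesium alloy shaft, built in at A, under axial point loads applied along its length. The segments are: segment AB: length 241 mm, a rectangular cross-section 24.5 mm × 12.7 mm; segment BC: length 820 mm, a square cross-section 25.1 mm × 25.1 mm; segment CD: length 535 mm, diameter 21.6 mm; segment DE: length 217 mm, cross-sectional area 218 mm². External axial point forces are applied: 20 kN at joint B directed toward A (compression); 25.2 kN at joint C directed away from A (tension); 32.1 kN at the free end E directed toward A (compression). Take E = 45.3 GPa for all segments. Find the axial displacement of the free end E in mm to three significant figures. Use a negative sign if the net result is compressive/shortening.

Internal axial forces (sectioning from the free end, tension +): N_DE = -32.1 kN, N_CD = -32.1 kN, N_BC = -6.9 kN, N_AB = -26.9 kN.
A_AB = 311.1 mm².
A_BC = 630 mm².
A_CD = 366.4 mm².
δ_AB = -26900·241/(311.1·45300) = -0.4599 mm
δ_BC = -6900·820/(630·45300) = -0.1983 mm
δ_CD = -32100·535/(366.4·45300) = -1.035 mm
δ_DE = -32100·217/(218·45300) = -0.7054 mm
δ = Σδ_i = -2.398 mm.

-2.40 mm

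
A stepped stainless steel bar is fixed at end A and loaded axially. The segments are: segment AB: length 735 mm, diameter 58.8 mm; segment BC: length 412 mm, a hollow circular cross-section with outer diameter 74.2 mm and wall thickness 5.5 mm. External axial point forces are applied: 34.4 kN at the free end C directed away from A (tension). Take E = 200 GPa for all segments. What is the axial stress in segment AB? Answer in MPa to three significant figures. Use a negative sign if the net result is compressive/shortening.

12.7 MPa

Internal axial forces (sectioning from the free end, tension +): N_BC = 34.4 kN, N_AB = 34.4 kN.
A_AB = 2715 mm².
σ_AB = N_AB/A_AB = 34400/2715 = 12.67 MPa.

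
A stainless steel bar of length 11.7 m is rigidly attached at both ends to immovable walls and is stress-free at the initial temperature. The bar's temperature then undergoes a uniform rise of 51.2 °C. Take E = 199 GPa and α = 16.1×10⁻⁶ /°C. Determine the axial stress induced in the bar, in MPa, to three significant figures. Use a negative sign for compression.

Free thermal expansion αLΔT = 16.1e-6 · 11700 · 51.2 = 9.645 mm.
The walls impose strain ε = −(9.645)/11700 = -8.2432e-04; σ = Eε = 199000 · -8.2432e-04 = -164 MPa.

-164 MPa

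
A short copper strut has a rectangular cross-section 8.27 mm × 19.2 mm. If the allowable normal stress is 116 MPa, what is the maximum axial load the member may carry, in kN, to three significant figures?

A = 158.8 mm².
P_max = σ_allow · A = 116 · 158.8 = 18420 N = 18.42 kN.

18.4 kN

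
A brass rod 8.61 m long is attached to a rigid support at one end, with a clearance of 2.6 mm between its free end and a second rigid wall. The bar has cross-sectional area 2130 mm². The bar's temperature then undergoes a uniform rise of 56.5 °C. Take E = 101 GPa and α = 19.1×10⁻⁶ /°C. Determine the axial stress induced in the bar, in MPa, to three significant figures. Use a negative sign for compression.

-78.5 MPa

Free thermal expansion αLΔT = 19.1e-6 · 8610 · 56.5 = 9.291 mm.
The walls engage after the gap closes; constrained expansion = 9.291 − 2.6 = 6.691 mm.
The walls impose strain ε = −(6.691)/8610 = -7.7718e-04; σ = Eε = 101000 · -7.7718e-04 = -78.49 MPa.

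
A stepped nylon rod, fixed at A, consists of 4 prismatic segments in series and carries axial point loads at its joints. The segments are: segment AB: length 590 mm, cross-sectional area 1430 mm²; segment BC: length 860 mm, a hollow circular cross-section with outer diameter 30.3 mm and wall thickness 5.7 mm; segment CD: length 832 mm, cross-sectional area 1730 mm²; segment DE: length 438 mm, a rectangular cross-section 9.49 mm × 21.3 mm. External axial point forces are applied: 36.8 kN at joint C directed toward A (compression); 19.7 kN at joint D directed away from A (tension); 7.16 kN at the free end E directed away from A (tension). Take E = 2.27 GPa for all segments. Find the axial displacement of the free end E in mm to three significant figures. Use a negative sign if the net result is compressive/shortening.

2.17 mm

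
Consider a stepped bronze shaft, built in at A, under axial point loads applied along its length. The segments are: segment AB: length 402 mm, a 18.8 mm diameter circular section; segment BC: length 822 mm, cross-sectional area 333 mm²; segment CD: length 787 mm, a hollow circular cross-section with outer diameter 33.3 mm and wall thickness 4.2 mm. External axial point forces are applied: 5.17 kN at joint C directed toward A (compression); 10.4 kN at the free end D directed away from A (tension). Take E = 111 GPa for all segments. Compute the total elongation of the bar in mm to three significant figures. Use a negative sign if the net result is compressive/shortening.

0.377 mm

Internal axial forces (sectioning from the free end, tension +): N_CD = 10.4 kN, N_BC = 5.23 kN, N_AB = 5.23 kN.
A_AB = 277.6 mm².
A_CD = 384 mm².
δ_AB = 5230·402/(277.6·111000) = 0.06823 mm
δ_BC = 5230·822/(333·111000) = 0.1163 mm
δ_CD = 10400·787/(384·111000) = 0.192 mm
δ = Σδ_i = 0.3766 mm.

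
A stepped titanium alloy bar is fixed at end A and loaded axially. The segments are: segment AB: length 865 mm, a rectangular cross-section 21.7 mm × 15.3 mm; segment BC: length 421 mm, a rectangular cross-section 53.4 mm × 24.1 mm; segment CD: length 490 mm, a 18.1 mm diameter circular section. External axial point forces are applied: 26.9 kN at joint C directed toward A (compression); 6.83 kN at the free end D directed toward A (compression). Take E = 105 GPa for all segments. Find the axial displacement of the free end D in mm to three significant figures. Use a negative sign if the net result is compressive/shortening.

-1.07 mm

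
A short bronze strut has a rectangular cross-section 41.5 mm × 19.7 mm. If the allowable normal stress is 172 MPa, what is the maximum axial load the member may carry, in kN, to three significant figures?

A = 817.5 mm².
P_max = σ_allow · A = 172 · 817.5 = 140600 N = 140.6 kN.

141 kN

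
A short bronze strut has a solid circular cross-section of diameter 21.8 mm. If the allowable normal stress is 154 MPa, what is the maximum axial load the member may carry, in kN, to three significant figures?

A = 373.3 mm².
P_max = σ_allow · A = 154 · 373.3 = 57480 N = 57.48 kN.

57.5 kN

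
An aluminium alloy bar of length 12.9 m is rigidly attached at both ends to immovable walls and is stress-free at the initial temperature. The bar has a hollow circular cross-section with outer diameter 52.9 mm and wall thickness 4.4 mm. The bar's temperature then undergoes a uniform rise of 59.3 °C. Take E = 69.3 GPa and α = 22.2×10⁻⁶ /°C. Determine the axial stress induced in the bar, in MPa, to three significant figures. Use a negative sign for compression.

Free thermal expansion αLΔT = 22.2e-6 · 12900 · 59.3 = 16.98 mm.
The walls impose strain ε = −(16.98)/12900 = -1.3165e-03; σ = Eε = 69300 · -1.3165e-03 = -91.23 MPa.

-91.2 MPa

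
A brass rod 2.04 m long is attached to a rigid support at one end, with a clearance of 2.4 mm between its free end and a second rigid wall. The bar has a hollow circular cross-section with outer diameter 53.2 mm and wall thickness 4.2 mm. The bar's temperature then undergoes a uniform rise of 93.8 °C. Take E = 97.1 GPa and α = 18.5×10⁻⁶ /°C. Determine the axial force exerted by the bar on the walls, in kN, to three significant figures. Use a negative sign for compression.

Free thermal expansion αLΔT = 18.5e-6 · 2040 · 93.8 = 3.54 mm.
The walls engage after the gap closes; constrained expansion = 3.54 − 2.4 = 1.14 mm.
The walls impose strain ε = −(1.14)/2040 = -5.5883e-04; σ = Eε = 97100 · -5.5883e-04 = -54.26 MPa.
Wall reaction R = σ·A = -54.26·646.5 = -35080 N = -35.08 kN.

-35.1 kN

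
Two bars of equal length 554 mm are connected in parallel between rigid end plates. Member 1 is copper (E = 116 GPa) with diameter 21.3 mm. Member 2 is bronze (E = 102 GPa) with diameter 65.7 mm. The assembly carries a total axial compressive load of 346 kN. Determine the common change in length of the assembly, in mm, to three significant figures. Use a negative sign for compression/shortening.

A_1 = 356.3 mm².
A_2 = 3390 mm².
Equal strain + equilibrium ⇒ each member carries load in proportion to AE: A₁E₁ = 41330000 N, A₂E₂ = 345800000 N, ΣAE = 387100000 N.
δ = PL/ΣAE = -346000·554/387100000 = -0.4951 mm.

-0.495 mm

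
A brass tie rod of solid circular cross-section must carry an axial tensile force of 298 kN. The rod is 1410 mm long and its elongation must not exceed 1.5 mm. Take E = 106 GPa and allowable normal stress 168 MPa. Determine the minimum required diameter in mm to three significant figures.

Required area A ≥ P/σ_allow = 298000/168 = 1774 mm².
For a solid circular section, d ≥ √(4A/π) = 47.52 mm.
Elongation limit: A ≥ PL/(Eδ_allow) = 298000·1410/(106000·1.5) = 2643 mm² ⇒ d ≥ 58.01 mm.
The elongation limit governs.

58.0 mm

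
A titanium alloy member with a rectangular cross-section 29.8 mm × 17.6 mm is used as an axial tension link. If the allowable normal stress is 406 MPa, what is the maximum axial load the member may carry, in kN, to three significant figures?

A = 524.5 mm².
P_max = σ_allow · A = 406 · 524.5 = 212900 N = 212.9 kN.

213 kN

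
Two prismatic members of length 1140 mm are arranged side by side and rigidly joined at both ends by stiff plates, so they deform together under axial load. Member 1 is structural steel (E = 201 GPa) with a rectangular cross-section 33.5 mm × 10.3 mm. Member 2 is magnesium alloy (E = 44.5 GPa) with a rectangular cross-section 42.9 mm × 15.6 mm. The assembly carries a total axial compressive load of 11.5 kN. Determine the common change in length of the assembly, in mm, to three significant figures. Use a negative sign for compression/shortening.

A_1 = 345.1 mm².
A_2 = 669.2 mm².
Equal strain + equilibrium ⇒ each member carries load in proportion to AE: A₁E₁ = 69360000 N, A₂E₂ = 29780000 N, ΣAE = 99140000 N.
δ = PL/ΣAE = -11500·1140/99140000 = -0.1322 mm.

-0.132 mm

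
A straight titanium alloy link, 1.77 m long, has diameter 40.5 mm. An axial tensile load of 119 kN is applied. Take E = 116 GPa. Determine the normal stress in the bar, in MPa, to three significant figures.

A = 1288 mm².
σ = N/A = 119000/1288 = 92.37 MPa.

92.4 MPa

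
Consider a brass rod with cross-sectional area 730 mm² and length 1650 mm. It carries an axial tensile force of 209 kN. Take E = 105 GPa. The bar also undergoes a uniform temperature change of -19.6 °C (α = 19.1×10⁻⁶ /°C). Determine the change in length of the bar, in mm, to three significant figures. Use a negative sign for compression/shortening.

δ_mech = NL/(AE) = 209000·1650/(730·105000) = 4.499 mm.
δ_thermal = αLΔT = 19.1e-6·1650·-19.6 = -0.6177 mm.
δ = δ_mech + δ_thermal = 3.881 mm.

3.88 mm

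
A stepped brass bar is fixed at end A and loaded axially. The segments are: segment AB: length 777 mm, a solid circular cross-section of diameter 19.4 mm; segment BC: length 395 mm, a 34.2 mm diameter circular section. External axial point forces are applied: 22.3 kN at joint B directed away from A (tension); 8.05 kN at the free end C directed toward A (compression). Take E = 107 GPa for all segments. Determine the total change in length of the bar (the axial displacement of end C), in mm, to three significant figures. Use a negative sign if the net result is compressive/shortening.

0.318 mm

Internal axial forces (sectioning from the free end, tension +): N_BC = -8.05 kN, N_AB = 14.25 kN.
A_AB = 295.6 mm².
A_BC = 918.6 mm².
δ_AB = 14250·777/(295.6·107000) = 0.3501 mm
δ_BC = -8050·395/(918.6·107000) = -0.03235 mm
δ = Σδ_i = 0.3177 mm.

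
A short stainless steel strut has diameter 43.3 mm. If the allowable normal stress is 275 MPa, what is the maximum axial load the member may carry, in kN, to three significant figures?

A = 1473 mm².
P_max = σ_allow · A = 275 · 1473 = 404900 N = 404.9 kN.

405 kN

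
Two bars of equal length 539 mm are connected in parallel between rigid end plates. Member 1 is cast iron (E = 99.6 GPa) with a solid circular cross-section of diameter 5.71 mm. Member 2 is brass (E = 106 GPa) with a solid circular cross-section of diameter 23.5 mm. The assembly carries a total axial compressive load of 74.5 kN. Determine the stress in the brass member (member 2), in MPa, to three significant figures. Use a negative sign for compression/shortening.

A_1 = 25.61 mm².
A_2 = 433.7 mm².
Equal strain + equilibrium ⇒ each member carries load in proportion to AE: A₁E₁ = 2550000 N, A₂E₂ = 45980000 N, ΣAE = 48530000 N.
σ₂ = P·E₂/ΣAE = -74500·106000/48530000 = -162.7 MPa.

-163 MPa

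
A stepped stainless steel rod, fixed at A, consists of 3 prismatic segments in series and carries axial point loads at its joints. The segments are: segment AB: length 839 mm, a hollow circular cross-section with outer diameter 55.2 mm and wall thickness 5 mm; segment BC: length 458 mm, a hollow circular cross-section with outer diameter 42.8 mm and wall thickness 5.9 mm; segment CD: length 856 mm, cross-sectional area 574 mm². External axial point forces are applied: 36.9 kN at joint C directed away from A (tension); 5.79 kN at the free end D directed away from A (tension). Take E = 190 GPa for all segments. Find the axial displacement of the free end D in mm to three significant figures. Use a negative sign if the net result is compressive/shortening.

0.435 mm

Internal axial forces (sectioning from the free end, tension +): N_CD = 5.79 kN, N_BC = 42.69 kN, N_AB = 42.69 kN.
A_AB = 788.5 mm².
A_BC = 684 mm².
δ_AB = 42690·839/(788.5·190000) = 0.2391 mm
δ_BC = 42690·458/(684·190000) = 0.1505 mm
δ_CD = 5790·856/(574·190000) = 0.04545 mm
δ = Σδ_i = 0.435 mm.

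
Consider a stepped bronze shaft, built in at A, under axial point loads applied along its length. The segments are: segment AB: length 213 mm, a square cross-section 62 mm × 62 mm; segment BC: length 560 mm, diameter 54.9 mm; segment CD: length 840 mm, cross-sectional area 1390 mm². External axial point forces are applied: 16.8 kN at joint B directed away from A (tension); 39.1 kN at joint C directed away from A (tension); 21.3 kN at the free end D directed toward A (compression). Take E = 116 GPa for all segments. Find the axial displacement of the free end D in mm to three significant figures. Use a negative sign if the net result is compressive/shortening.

-0.0581 mm

Internal axial forces (sectioning from the free end, tension +): N_CD = -21.3 kN, N_BC = 17.8 kN, N_AB = 34.6 kN.
A_AB = 3844 mm².
A_BC = 2367 mm².
δ_AB = 34600·213/(3844·116000) = 0.01653 mm
δ_BC = 17800·560/(2367·116000) = 0.0363 mm
δ_CD = -21300·840/(1390·116000) = -0.111 mm
δ = Σδ_i = -0.05814 mm.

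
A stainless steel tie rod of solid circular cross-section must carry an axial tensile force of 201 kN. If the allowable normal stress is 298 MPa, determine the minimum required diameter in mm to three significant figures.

29.3 mm

Required area A ≥ P/σ_allow = 201000/298 = 674.5 mm².
For a solid circular section, d ≥ √(4A/π) = 29.31 mm.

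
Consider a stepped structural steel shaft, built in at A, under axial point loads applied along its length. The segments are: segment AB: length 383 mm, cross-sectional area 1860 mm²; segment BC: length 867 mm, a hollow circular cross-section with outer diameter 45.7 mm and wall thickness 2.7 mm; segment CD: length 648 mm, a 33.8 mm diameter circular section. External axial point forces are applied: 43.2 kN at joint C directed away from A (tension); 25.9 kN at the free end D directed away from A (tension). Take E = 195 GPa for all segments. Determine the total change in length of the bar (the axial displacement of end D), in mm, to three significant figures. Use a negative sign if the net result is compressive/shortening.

1.01 mm

Internal axial forces (sectioning from the free end, tension +): N_CD = 25.9 kN, N_BC = 69.1 kN, N_AB = 69.1 kN.
A_BC = 364.7 mm².
A_CD = 897.3 mm².
δ_AB = 69100·383/(1860·195000) = 0.07297 mm
δ_BC = 69100·867/(364.7·195000) = 0.8423 mm
δ_CD = 25900·648/(897.3·195000) = 0.09592 mm
δ = Σδ_i = 1.011 mm.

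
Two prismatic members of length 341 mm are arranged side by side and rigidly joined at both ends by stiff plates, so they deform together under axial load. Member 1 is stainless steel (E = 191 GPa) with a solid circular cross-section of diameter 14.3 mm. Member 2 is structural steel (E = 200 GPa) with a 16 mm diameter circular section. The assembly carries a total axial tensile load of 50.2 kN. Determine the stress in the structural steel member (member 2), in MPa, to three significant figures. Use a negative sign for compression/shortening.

142 MPa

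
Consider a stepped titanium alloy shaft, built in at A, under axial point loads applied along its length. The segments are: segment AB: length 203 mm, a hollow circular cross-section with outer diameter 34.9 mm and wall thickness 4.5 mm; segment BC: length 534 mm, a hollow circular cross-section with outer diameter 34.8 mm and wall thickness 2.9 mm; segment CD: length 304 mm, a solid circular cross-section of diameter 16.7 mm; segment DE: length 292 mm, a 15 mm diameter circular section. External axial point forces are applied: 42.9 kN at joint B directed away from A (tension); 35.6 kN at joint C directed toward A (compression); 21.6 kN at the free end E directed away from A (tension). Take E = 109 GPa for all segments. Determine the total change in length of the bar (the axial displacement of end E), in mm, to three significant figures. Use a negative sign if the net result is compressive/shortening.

0.492 mm

Internal axial forces (sectioning from the free end, tension +): N_DE = 21.6 kN, N_CD = 21.6 kN, N_BC = -14 kN, N_AB = 28.9 kN.
A_AB = 429.8 mm².
A_BC = 290.6 mm².
A_CD = 219 mm².
A_DE = 176.7 mm².
δ_AB = 28900·203/(429.8·109000) = 0.1252 mm
δ_BC = -14000·534/(290.6·109000) = -0.236 mm
δ_CD = 21600·304/(219·109000) = 0.275 mm
δ_DE = 21600·292/(176.7·109000) = 0.3274 mm
δ = Σδ_i = 0.4917 mm.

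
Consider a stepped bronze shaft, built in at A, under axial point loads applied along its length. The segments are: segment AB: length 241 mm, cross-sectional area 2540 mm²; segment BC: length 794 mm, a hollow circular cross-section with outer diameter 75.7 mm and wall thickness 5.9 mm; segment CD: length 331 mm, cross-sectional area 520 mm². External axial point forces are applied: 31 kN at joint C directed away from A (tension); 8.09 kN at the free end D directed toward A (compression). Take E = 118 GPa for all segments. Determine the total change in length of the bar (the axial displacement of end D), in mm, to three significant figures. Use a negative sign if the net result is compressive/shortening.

Internal axial forces (sectioning from the free end, tension +): N_CD = -8.09 kN, N_BC = 22.91 kN, N_AB = 22.91 kN.
A_BC = 1294 mm².
δ_AB = 22910·241/(2540·118000) = 0.01842 mm
δ_BC = 22910·794/(1294·118000) = 0.1192 mm
δ_CD = -8090·331/(520·118000) = -0.04364 mm
δ = Σδ_i = 0.09393 mm.

0.0939 mm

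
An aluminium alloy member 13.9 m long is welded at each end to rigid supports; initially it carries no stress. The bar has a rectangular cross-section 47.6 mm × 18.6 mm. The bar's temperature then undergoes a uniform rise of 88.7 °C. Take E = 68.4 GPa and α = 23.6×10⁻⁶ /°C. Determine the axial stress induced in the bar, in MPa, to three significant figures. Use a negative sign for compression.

-143 MPa

Free thermal expansion αLΔT = 23.6e-6 · 13900 · 88.7 = 29.1 mm.
The walls impose strain ε = −(29.1)/13900 = -2.0933e-03; σ = Eε = 68400 · -2.0933e-03 = -143.2 MPa.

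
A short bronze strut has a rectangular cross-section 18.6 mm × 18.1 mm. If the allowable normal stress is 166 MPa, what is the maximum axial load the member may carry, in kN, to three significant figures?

55.9 kN

A = 336.7 mm².
P_max = σ_allow · A = 166 · 336.7 = 55890 N = 55.89 kN.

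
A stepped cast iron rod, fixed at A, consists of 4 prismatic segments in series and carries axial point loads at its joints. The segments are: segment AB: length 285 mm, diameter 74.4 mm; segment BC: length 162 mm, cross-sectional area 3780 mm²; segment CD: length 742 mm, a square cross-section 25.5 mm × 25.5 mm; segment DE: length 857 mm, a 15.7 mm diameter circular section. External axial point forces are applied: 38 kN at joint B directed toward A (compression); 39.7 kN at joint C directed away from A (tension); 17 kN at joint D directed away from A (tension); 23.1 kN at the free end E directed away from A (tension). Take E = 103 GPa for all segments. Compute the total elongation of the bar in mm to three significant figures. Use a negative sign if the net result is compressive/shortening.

1.50 mm

Internal axial forces (sectioning from the free end, tension +): N_DE = 23.1 kN, N_CD = 40.1 kN, N_BC = 79.8 kN, N_AB = 41.8 kN.
A_AB = 4347 mm².
A_CD = 650.2 mm².
A_DE = 193.6 mm².
δ_AB = 41800·285/(4347·103000) = 0.0266 mm
δ_BC = 79800·162/(3780·103000) = 0.0332 mm
δ_CD = 40100·742/(650.2·103000) = 0.4443 mm
δ_DE = 23100·857/(193.6·103000) = 0.9928 mm
δ = Σδ_i = 1.497 mm.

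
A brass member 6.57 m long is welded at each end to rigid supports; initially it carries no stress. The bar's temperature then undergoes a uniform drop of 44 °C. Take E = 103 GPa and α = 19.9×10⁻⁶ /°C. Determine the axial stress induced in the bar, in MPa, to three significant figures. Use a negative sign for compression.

Free thermal expansion αLΔT = 19.9e-6 · 6570 · -44 = -5.753 mm.
The walls impose strain ε = −(-5.753)/6570 = 8.7560e-04; σ = Eε = 103000 · 8.7560e-04 = 90.19 MPa.

90.2 MPa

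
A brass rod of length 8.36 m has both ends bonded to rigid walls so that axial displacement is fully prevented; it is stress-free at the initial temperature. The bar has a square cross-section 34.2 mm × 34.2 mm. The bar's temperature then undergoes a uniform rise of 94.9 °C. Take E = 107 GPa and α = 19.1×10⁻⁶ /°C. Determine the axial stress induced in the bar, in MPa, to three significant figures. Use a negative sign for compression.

Free thermal expansion αLΔT = 19.1e-6 · 8360 · 94.9 = 15.15 mm.
The walls impose strain ε = −(15.15)/8360 = -1.8126e-03; σ = Eε = 107000 · -1.8126e-03 = -193.9 MPa.

-194 MPa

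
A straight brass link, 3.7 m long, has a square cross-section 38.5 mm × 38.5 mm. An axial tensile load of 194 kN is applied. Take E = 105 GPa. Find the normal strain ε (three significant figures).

A = 1482 mm².
σ = N/A = 130.9 MPa; ε = σ/E = 130.9/105000 = 1.246e-03.

0.00125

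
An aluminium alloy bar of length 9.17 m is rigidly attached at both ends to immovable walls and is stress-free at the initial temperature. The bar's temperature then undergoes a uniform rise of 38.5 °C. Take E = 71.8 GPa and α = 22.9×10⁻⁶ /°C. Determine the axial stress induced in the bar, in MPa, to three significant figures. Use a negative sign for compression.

-63.3 MPa

Free thermal expansion αLΔT = 22.9e-6 · 9170 · 38.5 = 8.085 mm.
The walls impose strain ε = −(8.085)/9170 = -8.8165e-04; σ = Eε = 71800 · -8.8165e-04 = -63.3 MPa.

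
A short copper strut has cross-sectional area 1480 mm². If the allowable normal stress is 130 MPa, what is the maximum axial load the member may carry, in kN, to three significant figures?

P_max = σ_allow · A = 130 · 1480 = 192400 N = 192.4 kN.

192 kN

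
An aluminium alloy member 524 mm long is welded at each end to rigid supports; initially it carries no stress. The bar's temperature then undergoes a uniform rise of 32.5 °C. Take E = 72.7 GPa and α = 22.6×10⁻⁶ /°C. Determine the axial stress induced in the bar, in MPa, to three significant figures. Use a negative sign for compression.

-53.4 MPa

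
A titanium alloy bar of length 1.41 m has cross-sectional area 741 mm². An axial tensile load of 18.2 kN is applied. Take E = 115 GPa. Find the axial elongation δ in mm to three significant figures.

0.301 mm

δ_mech = NL/(AE) = 18200·1410/(741·115000) = 0.3011 mm.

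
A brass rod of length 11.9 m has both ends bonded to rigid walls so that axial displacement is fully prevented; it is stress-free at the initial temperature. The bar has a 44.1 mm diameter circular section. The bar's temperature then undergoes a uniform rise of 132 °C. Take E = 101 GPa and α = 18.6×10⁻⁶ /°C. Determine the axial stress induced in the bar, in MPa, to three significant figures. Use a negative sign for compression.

Free thermal expansion αLΔT = 18.6e-6 · 11900 · 132 = 29.22 mm.
The walls impose strain ε = −(29.22)/11900 = -2.4552e-03; σ = Eε = 101000 · -2.4552e-03 = -248 MPa.

-248 MPa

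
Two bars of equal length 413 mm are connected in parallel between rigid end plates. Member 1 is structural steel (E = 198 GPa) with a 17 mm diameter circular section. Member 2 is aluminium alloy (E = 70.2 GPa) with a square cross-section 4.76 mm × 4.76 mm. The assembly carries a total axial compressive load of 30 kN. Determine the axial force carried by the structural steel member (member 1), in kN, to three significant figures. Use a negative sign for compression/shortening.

-29.0 kN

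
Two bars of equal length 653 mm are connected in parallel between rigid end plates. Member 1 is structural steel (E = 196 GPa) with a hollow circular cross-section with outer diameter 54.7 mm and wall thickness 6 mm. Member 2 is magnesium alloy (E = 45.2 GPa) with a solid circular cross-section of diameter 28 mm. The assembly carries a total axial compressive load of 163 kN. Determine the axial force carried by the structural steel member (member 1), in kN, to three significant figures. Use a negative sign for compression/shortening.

-141 kN

A_1 = 918 mm².
A_2 = 615.8 mm².
Equal strain + equilibrium ⇒ each member carries load in proportion to AE: A₁E₁ = 179900000 N, A₂E₂ = 27830000 N, ΣAE = 207800000 N.
F₁ = P·A₁E₁/ΣAE = -163000·179900000/207800000 = -141200 N.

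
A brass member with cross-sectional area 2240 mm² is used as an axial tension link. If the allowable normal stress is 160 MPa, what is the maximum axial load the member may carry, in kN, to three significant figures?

358 kN

P_max = σ_allow · A = 160 · 2240 = 358400 N = 358.4 kN.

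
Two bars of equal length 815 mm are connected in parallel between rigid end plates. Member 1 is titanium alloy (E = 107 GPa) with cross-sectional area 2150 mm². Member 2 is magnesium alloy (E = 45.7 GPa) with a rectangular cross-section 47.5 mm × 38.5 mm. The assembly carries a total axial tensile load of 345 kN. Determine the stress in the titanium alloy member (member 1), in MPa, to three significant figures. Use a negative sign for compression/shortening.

118 MPa

A_2 = 1829 mm².
Equal strain + equilibrium ⇒ each member carries load in proportion to AE: A₁E₁ = 230000000 N, A₂E₂ = 83570000 N, ΣAE = 313600000 N.
σ₁ = P·E₁/ΣAE = 345000·107000/313600000 = 117.7 MPa.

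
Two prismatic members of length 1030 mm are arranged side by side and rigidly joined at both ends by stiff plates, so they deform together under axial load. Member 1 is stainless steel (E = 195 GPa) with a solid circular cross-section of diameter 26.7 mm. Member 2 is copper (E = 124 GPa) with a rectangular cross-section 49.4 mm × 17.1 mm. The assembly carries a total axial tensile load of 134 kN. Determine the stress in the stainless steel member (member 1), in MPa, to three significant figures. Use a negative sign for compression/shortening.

122 MPa

A_1 = 559.9 mm².
A_2 = 844.7 mm².
Equal strain + equilibrium ⇒ each member carries load in proportion to AE: A₁E₁ = 109200000 N, A₂E₂ = 104700000 N, ΣAE = 213900000 N.
σ₁ = P·E₁/ΣAE = 134000·195000/213900000 = 122.1 MPa.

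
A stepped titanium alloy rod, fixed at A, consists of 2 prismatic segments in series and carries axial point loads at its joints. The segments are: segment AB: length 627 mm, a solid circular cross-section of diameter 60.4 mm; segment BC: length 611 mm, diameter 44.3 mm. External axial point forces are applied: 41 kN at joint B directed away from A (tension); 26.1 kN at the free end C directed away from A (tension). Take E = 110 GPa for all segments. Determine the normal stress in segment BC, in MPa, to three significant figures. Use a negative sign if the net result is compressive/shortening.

16.9 MPa

Internal axial forces (sectioning from the free end, tension +): N_BC = 26.1 kN, N_AB = 67.1 kN.
A_BC = 1541 mm².
σ_BC = N_BC/A_BC = 26100/1541 = 16.93 MPa.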